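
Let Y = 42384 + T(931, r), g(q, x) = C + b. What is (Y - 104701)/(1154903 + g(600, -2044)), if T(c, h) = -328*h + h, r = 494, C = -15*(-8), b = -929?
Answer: -223855/1154094 ≈ -0.19397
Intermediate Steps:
C = 120
g(q, x) = -809 (g(q, x) = 120 - 929 = -809)
T(c, h) = -327*h
Y = -119154 (Y = 42384 - 327*494 = 42384 - 161538 = -119154)
(Y - 104701)/(1154903 + g(600, -2044)) = (-119154 - 104701)/(1154903 - 809) = -223855/1154094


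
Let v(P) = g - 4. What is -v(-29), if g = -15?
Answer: 19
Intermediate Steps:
v(P) = -19 (v(P) = -15 - 4 = -19)
-v(-29) = -1*(-19) = 19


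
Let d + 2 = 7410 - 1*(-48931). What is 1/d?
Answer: 1/56339 ≈ 1.7750e-5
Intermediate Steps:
d = 56339 (d = -2 + (7410 - 1*(-48931)) = -2 + (7410 + 48931) = -2 + 56341 = 56339)
1/d = 1/56339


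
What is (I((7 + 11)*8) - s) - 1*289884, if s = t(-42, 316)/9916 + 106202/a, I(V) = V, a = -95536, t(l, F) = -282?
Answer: -34309969488257/118416872 ≈ -2.8974e+5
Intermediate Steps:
s = -135005023/118416872 (s = -282/9916 + 106202/(-95536) = -282*1/9916 + 106202*(-1/95536) = -141/4958 - 53101/47768 = -135005023/118416872 ≈ -1.1401)
(I((7 + 11)*8) - s) - 1*289884 = ((7 + 11)*8 - 1*(-135005023/118416872)) - 1*289884 = (18*8 + 135005023/118416872) - 289884 = (144 + 135005023/118416872) - 289884 = 17187034591/118416872 - 289884 = -34309969488257/118416872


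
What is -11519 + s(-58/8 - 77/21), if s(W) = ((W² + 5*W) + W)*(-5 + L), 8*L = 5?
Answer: -13540403/1152 ≈ -11754.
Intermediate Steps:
L = 5/8 (L = (⅛)*5 = 5/8 ≈ 0.62500)
s(W) = -105*W/4 - 35*W²/8 (s(W) = ((W² + 5*W) + W)*(-5 + 5/8) = (W² + 6*W)*(-35/8) = -105*W/4 - 35*W²/8)
-11519 + s(-58/8 - 77/21) = -11519 - 35*(-58/8 - 77/21)*(6 + (-58/8 - 77/21))/8 = -11519 - 35*(-58*⅛ - 77*1/21)*(6 + (-58*⅛ - 77*1/21))/8 = -11519 - 35*(-29/4 - 11/3)*(6 + (-29/4 - 11/3))/8 = -11519 - 35/8*(-131/12)*(6 - 131/12) = -11519 - 35/8*(-131/12)*(-59/12) = -11519 - 270515/1152 = -13540403/1152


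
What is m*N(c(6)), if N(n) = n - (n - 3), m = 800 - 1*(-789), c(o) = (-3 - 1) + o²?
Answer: 4767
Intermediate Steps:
c(o) = -4 + o²
m = 1589 (m = 800 + 789 = 1589)
N(n) = 3 (N(n) = n - (-3 + n) = n + (3 - n) = 3)
m*N(c(6)) = 1589*3 = 4767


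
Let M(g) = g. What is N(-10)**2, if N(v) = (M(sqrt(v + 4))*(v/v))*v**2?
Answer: -60000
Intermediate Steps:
N(v) = v**2*sqrt(4 + v) (N(v) = (sqrt(v + 4)*(v/v))*v**2 = (sqrt(4 + v)*1)*v**2 = sqrt(4 + v)*v**2 = v**2*sqrt(4 + v))
N(-10)**2 = ((-10)**2*sqrt(4 - 10))**2 = (100*sqrt(-6))**2 = (100*(I*sqrt(6)))**2 = (100*I*sqrt(6))**2 = -60000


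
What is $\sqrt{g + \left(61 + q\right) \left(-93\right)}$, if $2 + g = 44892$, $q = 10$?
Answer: $\sqrt{38287} \approx 195.67$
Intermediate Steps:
$g = 44890$ ($g = -2 + 44892 = 44890$)
$\sqrt{g + \left(61 + q\right) \left(-93\right)} = \sqrt{44890 + \left(61 + 10\right) \left(-93\right)} = \sqrt{44890 + 71 \left(-93\right)} = \sqrt{44890 - 6603} = \sqrt{38287}$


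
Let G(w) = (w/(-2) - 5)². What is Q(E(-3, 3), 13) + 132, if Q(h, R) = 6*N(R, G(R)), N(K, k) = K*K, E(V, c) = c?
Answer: 1146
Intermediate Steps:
G(w) = (-5 - w/2)² (G(w) = (w*(-½) - 5)² = (-w/2 - 5)² = (-5 - w/2)²)
N(K, k) = K²
Q(h, R) = 6*R²
Q(E(-3, 3), 13) + 132 = 6*13² + 132 = 6*169 + 132 = 1014 + 132 = 1146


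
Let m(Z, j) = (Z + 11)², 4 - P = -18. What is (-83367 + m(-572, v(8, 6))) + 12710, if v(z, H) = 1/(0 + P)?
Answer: 244064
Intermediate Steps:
P = 22 (P = 4 - 1*(-18) = 4 + 18 = 22)
v(z, H) = 1/22 (v(z, H) = 1/(0 + 22) = 1/22)
m(Z, j) = (11 + Z)²
(-83367 + m(-572, v(8, 6))) + 12710 = (-83367 + (11 - 572)²) + 12710 = (-83367 + (-561)²) + 12710 = (-83367 + 314721) + 12710 = 231354 + 12710 = 244064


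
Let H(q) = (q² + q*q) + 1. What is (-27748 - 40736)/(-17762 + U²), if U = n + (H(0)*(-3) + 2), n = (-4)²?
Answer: 5268/1349 ≈ 3.9051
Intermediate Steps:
H(q) = 1 + 2*q² (H(q) = (q² + q²) + 1 = 2*q² + 1 = 1 + 2*q²)
n = 16
U = 15 (U = 16 + ((1 + 2*0²)*(-3) + 2) = 16 + ((1 + 2*0)*(-3) + 2) = 16 + ((1 + 0)*(-3) + 2) = 16 + (1*(-3) + 2) = 16 + (-3 + 2) = 16 - 1 = 15)
(-27748 - 40736)/(-17762 + U²) = (-27748 - 40736)/(-17762 + 15²) = -68484/(-17762 + 225) = -68484/(-17537) = -68484*(-1/17537) = 5268/1349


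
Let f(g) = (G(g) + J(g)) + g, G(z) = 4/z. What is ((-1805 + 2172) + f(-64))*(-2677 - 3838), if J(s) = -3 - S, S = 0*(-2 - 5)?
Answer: -31265485/16 ≈ -1.9541e+6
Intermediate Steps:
S = 0 (S = 0*(-7) = 0)
J(s) = -3 (J(s) = -3 - 1*0 = -3 + 0 = -3)
f(g) = -3 + g + 4/g (f(g) = (4/g - 3) + g = (-3 + 4/g) + g = -3 + g + 4/g)
((-1805 + 2172) + f(-64))*(-2677 - 3838) = ((-1805 + 2172) + (-3 - 64 + 4/(-64)))*(-2677 - 3838) = (367 + (-3 - 64 + 4*(-1/64)))*(-6515) = (367 + (-3 - 64 - 1/16))*(-6515) = (367 - 1073/16)*(-6515) = (4799/16)*(-6515) = -31265485/16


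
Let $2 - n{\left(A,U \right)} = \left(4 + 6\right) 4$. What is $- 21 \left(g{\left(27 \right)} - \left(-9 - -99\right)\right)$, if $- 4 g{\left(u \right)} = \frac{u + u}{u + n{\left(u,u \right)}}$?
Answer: $\frac{41013}{22} \approx 1864.2$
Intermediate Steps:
$n{\left(A,U \right)} = -38$ ($n{\left(A,U \right)} = 2 - \left(4 + 6\right) 4 = 2 - 10 \cdot 4 = 2 - 40 = -38$)
$g{\left(u \right)} = - \frac{u}{2 \left(-38 + u\right)}$ ($g{\left(u \right)} = - \frac{\left(u + u\right) \frac{1}{u - 38}}{4} = - \frac{2 u \frac{1}{-38 + u}}{4} = - \frac{u}{2 \left(-38 + u\right)}$)
$- 21 \left(g{\left(27 \right)} - \left(-9 - -99\right)\right) = - 21 \left(\left(-1\right) 27 \frac{1}{-76 + 2 \cdot 27} - \left(-9 - -99\right)\right) = - 21 \left(\left(-1\right) 27 \frac{1}{-76 + 54} - \left(-9 + 99\right)\right) = - 21 \left(\left(-1\right) 27 \frac{1}{-22} - 90\right) = - 21 \left(\left(-1\right) 27 \left(- \frac{1}{22}\right) - 90\right) = - 21 \left(\frac{27}{22} - 90\right) = \left(-21\right) \left(- \frac{1953}{22}\right) = \frac{41013}{22}$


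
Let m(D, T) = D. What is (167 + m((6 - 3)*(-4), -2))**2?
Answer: 24025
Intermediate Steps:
(167 + m((6 - 3)*(-4), -2))**2 = (167 + (6 - 3)*(-4))**2 = (167 + 3*(-4))**2 = (167 - 12)**2 = 155**2 = 24025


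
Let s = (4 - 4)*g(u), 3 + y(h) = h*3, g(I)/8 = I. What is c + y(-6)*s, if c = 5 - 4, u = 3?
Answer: 1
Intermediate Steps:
g(I) = 8*I
y(h) = -3 + 3*h (y(h) = -3 + h*3 = -3 + 3*h)
c = 1
s = 0 (s = (4 - 4)*(8*3) = 0*24 = 0)
c + y(-6)*s = 1 + (-3 + 3*(-6))*0 = 1 + (-3 - 18)*0 = 1 - 21*0 = 1 + 0 = 1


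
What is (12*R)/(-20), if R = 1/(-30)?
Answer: 1/50 ≈ 0.020000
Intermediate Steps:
R = -1/30 ≈ -0.033333
(12*R)/(-20) = (12*(-1/30))/(-20) = -2/5*(-1/20) = 1/50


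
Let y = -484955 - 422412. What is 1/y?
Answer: -1/907367 ≈ -1.1021e-6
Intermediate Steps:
y = -907367
1/y = 1/(-907367) = -1/907367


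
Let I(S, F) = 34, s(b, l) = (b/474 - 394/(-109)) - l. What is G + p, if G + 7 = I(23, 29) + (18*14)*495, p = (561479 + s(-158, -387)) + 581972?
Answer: 414834908/327 ≈ 1.2686e+6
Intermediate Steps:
s(b, l) = 394/109 - l + b/474 (s(b, l) = (b*(1/474) - 394*(-1/109)) - l = (b/474 + 394/109) - l = (394/109 + b/474) - l = 394/109 - l + b/474)
p = 374036099/327 (p = (561479 + (394/109 - 1*(-387) + (1/474)*(-158))) + 581972 = (561479 + (394/109 + 387 - ⅓)) + 581972 = (561479 + 127622/327) + 581972 = 183731255/327 + 581972 = 374036099/327 ≈ 1.1438e+6)
G = 124767 (G = -7 + (34 + (18*14)*495) = -7 + (34 + 252*495) = -7 + (34 + 124740) = -7 + 124774 = 124767)
G + p = 124767 + 374036099/327 = 414834908/327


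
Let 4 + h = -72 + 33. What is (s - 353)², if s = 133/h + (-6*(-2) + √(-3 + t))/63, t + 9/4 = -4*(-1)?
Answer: 3718263749155/29354724 - 321380*I*√5/56889 ≈ 1.2667e+5 - 12.632*I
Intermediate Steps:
t = 7/4 (t = -9/4 - 4*(-1) = -9/4 + 4 = 7/4 ≈ 1.7500)
h = -43 (h = -4 + (-72 + 33) = -4 - 39 = -43)
s = -2621/903 + I*√5/126 (s = 133/(-43) + (-6*(-2) + √(-3 + 7/4))/63 = 133*(-1/43) + (12 + √(-5/4))*(1/63) = -133/43 + (12 + I*√5/2)*(1/63) = -133/43 + (4/21 + I*√5/126) = -2621/903 + I*√5/126 ≈ -2.9025 + 0.017747*I)
(s - 353)² = ((-2621/903 + I*√5/126) - 353)² = (-321380/903 + I*√5/126)²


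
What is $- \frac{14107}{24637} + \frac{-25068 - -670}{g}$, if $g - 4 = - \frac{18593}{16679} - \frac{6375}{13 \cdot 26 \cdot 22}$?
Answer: $- \frac{5734938393715805}{476657730147} \approx -12032.0$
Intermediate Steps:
$g = \frac{19347231}{9540388}$ ($g = 4 - \left(\frac{6375}{7436} + \frac{18593}{16679}\right) = 4 - \left(\frac{18593}{16679} + \frac{6375}{338 \cdot 22}\right) = 4 - \left(\frac{18593}{16679} + \frac{6375}{7436}\right) = 4 - \frac{18814321}{9540388} = \frac{19347231}{9540388} \approx 2.0279$)
$- \frac{14107}{24637} + \frac{-25068 - -670}{g} = - \frac{14107}{24637} + \frac{-25068 - -670}{\frac{19347231}{9540388}} = \left(-14107\right) \frac{1}{24637} + \left(-25068 + 670\right) \frac{9540388}{19347231} = - \frac{14107}{24637} - \frac{232766386424}{19347231} = - \frac{5734938393715805}{476657730147}$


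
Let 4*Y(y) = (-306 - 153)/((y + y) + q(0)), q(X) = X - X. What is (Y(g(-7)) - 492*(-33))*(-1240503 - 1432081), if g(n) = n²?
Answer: -2126058277869/49 ≈ -4.3389e+10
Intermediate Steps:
q(X) = 0
Y(y) = -459/(8*y) (Y(y) = ((-306 - 153)/((y + y) + 0))/4 = (-459/(2*y + 0))/4 = (-459*1/(2*y))/4 = (-459/(2*y))/4 = -459/(8*y))
(Y(g(-7)) - 492*(-33))*(-1240503 - 1432081) = (-459/(8*((-7)²)) - 492*(-33))*(-1240503 - 1432081) = (-459/8/49 + 16236)*(-2672584) = (-459/8*1/49 + 16236)*(-2672584) = (-459/392 + 16236)*(-2672584) = (6364053/392)*(-2672584) = -2126058277869/49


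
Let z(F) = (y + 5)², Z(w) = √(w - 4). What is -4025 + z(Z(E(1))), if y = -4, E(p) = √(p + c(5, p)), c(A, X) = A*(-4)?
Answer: -4024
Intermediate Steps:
c(A, X) = -4*A
E(p) = √(-20 + p) (E(p) = √(p - 4*5) = √(p - 20) = √(-20 + p))
Z(w) = √(-4 + w)
z(F) = 1 (z(F) = (-4 + 5)² = 1² = 1)
-4025 + z(Z(E(1))) = -4025 + 1 = -4024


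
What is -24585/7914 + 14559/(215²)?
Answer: -340407233/121941550 ≈ -2.7916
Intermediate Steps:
-24585/7914 + 14559/(215²) = -24585*1/7914 + 14559/46225 = -8195/2638 + 14559*(1/46225) = -8195/2638 + 14559/46225 = -340407233/121941550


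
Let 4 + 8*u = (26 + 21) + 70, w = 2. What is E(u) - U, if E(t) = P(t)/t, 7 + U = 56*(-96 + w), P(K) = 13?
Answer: 595727/113 ≈ 5271.9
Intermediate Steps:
U = -5271 (U = -7 + 56*(-96 + 2) = -7 + 56*(-94) = -7 - 5264 = -5271)
u = 113/8 (u = -½ + ((26 + 21) + 70)/8 = -½ + (47 + 70)/8 = -½ + (⅛)*117 = -½ + 117/8 = 113/8 ≈ 14.125)
E(t) = 13/t
E(u) - U = 13/(113/8) - 1*(-5271) = 13*(8/113) + 5271 = 104/113 + 5271 = 595727/113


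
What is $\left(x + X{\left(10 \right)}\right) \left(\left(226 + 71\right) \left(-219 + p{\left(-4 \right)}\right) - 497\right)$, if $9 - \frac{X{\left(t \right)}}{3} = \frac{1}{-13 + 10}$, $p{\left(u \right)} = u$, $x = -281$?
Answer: $16882184$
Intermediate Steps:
$X{\left(t \right)} = 28$ ($X{\left(t \right)} = 27 - \frac{3}{-13 + 10} = 27 - \frac{3}{-3} = 27 - -1 = 27 + 1 = 28$)
$\left(x + X{\left(10 \right)}\right) \left(\left(226 + 71\right) \left(-219 + p{\left(-4 \right)}\right) - 497\right) = \left(-281 + 28\right) \left(\left(226 + 71\right) \left(-219 - 4\right) - 497\right) = - 253 \left(297 \left(-223\right) - 497\right) = - 253 \left(-66231 - 497\right) = \left(-253\right) \left(-66728\right) = 16882184$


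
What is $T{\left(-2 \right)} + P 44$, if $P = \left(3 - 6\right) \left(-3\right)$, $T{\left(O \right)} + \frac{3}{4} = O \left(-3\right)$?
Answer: $\frac{1605}{4} \approx 401.25$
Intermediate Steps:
$T{\left(O \right)} = - \frac{3}{4} - 3 O$ ($T{\left(O \right)} = - \frac{3}{4} + O \left(-3\right) = - \frac{3}{4} - 3 O$)
$P = 9$ ($P = \left(-3\right) \left(-3\right) = 9$)
$T{\left(-2 \right)} + P 44 = \left(- \frac{3}{4} - -6\right) + 9 \cdot 44 = \left(- \frac{3}{4} + 6\right) + 396 = \frac{21}{4} + 396 = \frac{1605}{4}$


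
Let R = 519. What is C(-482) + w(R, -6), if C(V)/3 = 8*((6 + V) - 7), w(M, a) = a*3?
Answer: -11610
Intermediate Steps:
w(M, a) = 3*a
C(V) = -24 + 24*V (C(V) = 3*(8*((6 + V) - 7)) = 3*(8*(-1 + V)) = 3*(-8 + 8*V) = -24 + 24*V)
C(-482) + w(R, -6) = (-24 + 24*(-482)) + 3*(-6) = (-24 - 11568) - 18 = -11592 - 18 = -11610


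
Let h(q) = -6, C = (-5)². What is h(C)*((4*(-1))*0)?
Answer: 0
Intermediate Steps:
C = 25
h(C)*((4*(-1))*0) = -6*4*(-1)*0 = -(-24)*0 = -6*0 = 0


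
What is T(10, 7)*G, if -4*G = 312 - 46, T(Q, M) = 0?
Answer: 0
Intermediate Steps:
G = -133/2 (G = -(312 - 46)/4 = -1/4*266 = -133/2 ≈ -66.500)
T(10, 7)*G = 0*(-133/2) = 0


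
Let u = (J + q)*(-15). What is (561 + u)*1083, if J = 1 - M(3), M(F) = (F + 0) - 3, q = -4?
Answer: 656298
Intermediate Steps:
M(F) = -3 + F (M(F) = F - 3 = -3 + F)
J = 1 (J = 1 - (-3 + 3) = 1 - 1*0 = 1 + 0 = 1)
u = 45 (u = (1 - 4)*(-15) = -3*(-15) = 45)
(561 + u)*1083 = (561 + 45)*1083 = 606*1083 = 656298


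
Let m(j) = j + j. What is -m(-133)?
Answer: 266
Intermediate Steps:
m(j) = 2*j
-m(-133) = -2*(-133) = -1*(-266) = 266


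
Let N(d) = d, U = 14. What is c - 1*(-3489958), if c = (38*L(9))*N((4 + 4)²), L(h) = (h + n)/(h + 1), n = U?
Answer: 17477758/5 ≈ 3.4956e+6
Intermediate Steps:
n = 14
L(h) = (14 + h)/(1 + h) (L(h) = (h + 14)/(h + 1) = (14 + h)/(1 + h))
c = 27968/5 (c = (38*((14 + 9)/(1 + 9)))*(4 + 4)² = (38*(23/10))*8² = (38*((⅒)*23))*64 = (38*(23/10))*64 = (437/5)*64 = 27968/5 ≈ 5593.6)
c - 1*(-3489958) = 27968/5 - 1*(-3489958) = 27968/5 + 3489958 = 17477758/5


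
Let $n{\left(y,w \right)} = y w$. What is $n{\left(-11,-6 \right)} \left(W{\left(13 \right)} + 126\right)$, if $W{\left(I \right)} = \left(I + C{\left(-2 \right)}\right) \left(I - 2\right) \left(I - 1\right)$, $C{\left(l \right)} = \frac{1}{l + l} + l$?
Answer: $101970$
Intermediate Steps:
$C{\left(l \right)} = l + \frac{1}{2 l}$ ($C{\left(l \right)} = \frac{1}{2 l} + l = l + \frac{1}{2 l}$)
$W{\left(I \right)} = \left(-1 + I\right) \left(-2 + I\right) \left(- \frac{9}{4} + I\right)$ ($W{\left(I \right)} = \left(I - \left(2 - \frac{1}{2 \left(-2\right)}\right)\right) \left(I - 2\right) \left(I - 1\right) = \left(I + \left(-2 + \frac{1}{2} \left(- \frac{1}{2}\right)\right)\right) \left(-2 + I\right) \left(-1 + I\right) = \left(I - \frac{9}{4}\right) \left(-1 + I\right) \left(-2 + I\right) = \left(- \frac{9}{4} + I\right) \left(-1 + I\right) \left(-2 + I\right) = \left(-1 + I\right) \left(-2 + I\right) \left(- \frac{9}{4} + I\right)$)
$n{\left(y,w \right)} = w y$
$n{\left(-11,-6 \right)} \left(W{\left(13 \right)} + 126\right) = \left(-6\right) \left(-11\right) \left(\left(- \frac{9}{2} + 13^{3} - \frac{21 \cdot 13^{2}}{4} + \frac{35}{4} \cdot 13\right) + 126\right) = 66 \left(\left(- \frac{9}{2} + 2197 - \frac{3549}{4} + \frac{455}{4}\right) + 126\right) = 66 \left(1419 + 126\right) = 66 \cdot 1545 = 101970$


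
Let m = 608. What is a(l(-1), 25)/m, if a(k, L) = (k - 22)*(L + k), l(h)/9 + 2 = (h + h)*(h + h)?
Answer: -43/152 ≈ -0.28289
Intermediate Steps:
l(h) = -18 + 36*h**2 (l(h) = -18 + 9*((h + h)*(h + h)) = -18 + 9*((2*h)*(2*h)) = -18 + 9*(4*h**2) = -18 + 36*h**2)
a(k, L) = (-22 + k)*(L + k)
a(l(-1), 25)/m = ((-18 + 36*(-1)**2)**2 - 22*25 - 22*(-18 + 36*(-1)**2) + 25*(-18 + 36*(-1)**2))/608 = ((-18 + 36*1)**2 - 550 - 22*(-18 + 36*1) + 25*(-18 + 36*1))*(1/608) = ((-18 + 36)**2 - 550 - 22*(-18 + 36) + 25*(-18 + 36))*(1/608) = (18**2 - 550 - 22*18 + 25*18)*(1/608) = (324 - 550 - 396 + 450)*(1/608) = -172*1/608 = -43/152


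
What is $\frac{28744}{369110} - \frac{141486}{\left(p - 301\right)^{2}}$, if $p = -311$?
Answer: $- \frac{3454833727}{11520661320} \approx -0.29988$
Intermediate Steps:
$\frac{28744}{369110} - \frac{141486}{\left(p - 301\right)^{2}} = \frac{28744}{369110} - \frac{141486}{\left(-311 - 301\right)^{2}} = 28744 \cdot \frac{1}{369110} - \frac{141486}{\left(-612\right)^{2}} = \frac{14372}{184555} - \frac{141486}{374544} = \frac{14372}{184555} - \frac{23581}{62424} = - \frac{3454833727}{11520661320}$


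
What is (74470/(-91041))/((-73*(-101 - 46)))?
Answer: -74470/976960971 ≈ -7.6226e-5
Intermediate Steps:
(74470/(-91041))/((-73*(-101 - 46))) = (74470*(-1/91041))/((-73*(-147))) = -74470/91041/10731 = -74470/91041*1/10731 = -74470/976960971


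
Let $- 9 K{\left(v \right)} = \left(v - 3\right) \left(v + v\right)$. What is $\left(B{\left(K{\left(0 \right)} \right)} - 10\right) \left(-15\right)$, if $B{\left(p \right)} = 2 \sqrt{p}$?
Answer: $150$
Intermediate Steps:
$K{\left(v \right)} = - \frac{2 v \left(-3 + v\right)}{9}$ ($K{\left(v \right)} = - \frac{\left(v - 3\right) \left(v + v\right)}{9} = - \frac{\left(-3 + v\right) 2 v}{9} = - \frac{2 v \left(-3 + v\right)}{9}$)
$\left(B{\left(K{\left(0 \right)} \right)} - 10\right) \left(-15\right) = \left(2 \sqrt{\frac{2}{9} \cdot 0 \left(3 - 0\right)} - 10\right) \left(-15\right) = \left(2 \sqrt{\frac{2}{9} \cdot 0 \left(3 + 0\right)} - 10\right) \left(-15\right) = \left(2 \sqrt{\frac{2}{9} \cdot 0 \cdot 3} - 10\right) \left(-15\right) = \left(2 \sqrt{0} - 10\right) \left(-15\right) = \left(2 \cdot 0 - 10\right) \left(-15\right) = \left(0 - 10\right) \left(-15\right) = \left(-10\right) \left(-15\right) = 150$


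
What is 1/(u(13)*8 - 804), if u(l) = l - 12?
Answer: -1/796 ≈ -0.0012563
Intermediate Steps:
u(l) = -12 + l
1/(u(13)*8 - 804) = 1/((-12 + 13)*8 - 804) = 1/(1*8 - 804) = 1/(8 - 804) = 1/(-796) = -1/796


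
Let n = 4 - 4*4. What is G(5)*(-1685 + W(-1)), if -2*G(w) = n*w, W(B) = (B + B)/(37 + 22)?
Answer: -2982510/59 ≈ -50551.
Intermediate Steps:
n = -12 (n = 4 - 16 = -12)
W(B) = 2*B/59 (W(B) = (2*B)/59 = (2*B)*(1/59) = 2*B/59)
G(w) = 6*w (G(w) = -(-6)*w = 6*w)
G(5)*(-1685 + W(-1)) = (6*5)*(-1685 + (2/59)*(-1)) = 30*(-1685 - 2/59) = 30*(-99417/59) = -2982510/59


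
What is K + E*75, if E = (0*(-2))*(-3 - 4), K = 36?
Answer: 36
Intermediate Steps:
E = 0 (E = 0*(-7) = 0)
K + E*75 = 36 + 0*75 = 36 + 0 = 36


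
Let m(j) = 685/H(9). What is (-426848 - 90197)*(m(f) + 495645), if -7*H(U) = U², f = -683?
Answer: -20755453060250/81 ≈ -2.5624e+11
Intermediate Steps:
H(U) = -U²/7
m(j) = -4795/81 (m(j) = 685/((-⅐*9²)) = 685/((-⅐*81)) = 685/(-81/7) = 685*(-7/81) = -4795/81)
(-426848 - 90197)*(m(f) + 495645) = (-426848 - 90197)*(-4795/81 + 495645) = -517045*40142450/81 = -20755453060250/81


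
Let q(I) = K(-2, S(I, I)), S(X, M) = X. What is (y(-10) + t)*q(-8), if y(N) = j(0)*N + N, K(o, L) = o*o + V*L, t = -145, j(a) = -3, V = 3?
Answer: 2500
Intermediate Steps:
K(o, L) = o² + 3*L (K(o, L) = o*o + 3*L = o² + 3*L)
q(I) = 4 + 3*I (q(I) = (-2)² + 3*I = 4 + 3*I)
y(N) = -2*N (y(N) = -3*N + N = -2*N)
(y(-10) + t)*q(-8) = (-2*(-10) - 145)*(4 + 3*(-8)) = (20 - 145)*(4 - 24) = -125*(-20) = 2500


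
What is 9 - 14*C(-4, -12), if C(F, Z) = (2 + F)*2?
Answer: 65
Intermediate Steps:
C(F, Z) = 4 + 2*F
9 - 14*C(-4, -12) = 9 - 14*(4 + 2*(-4)) = 9 - 14*(4 - 8) = 9 - 14*(-4) = 9 + 56 = 65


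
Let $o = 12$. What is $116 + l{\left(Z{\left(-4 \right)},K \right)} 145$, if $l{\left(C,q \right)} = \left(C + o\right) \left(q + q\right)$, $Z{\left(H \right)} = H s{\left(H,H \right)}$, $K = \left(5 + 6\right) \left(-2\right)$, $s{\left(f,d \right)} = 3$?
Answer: $116$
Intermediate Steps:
$K = -22$ ($K = 11 \left(-2\right) = -22$)
$Z{\left(H \right)} = 3 H$ ($Z{\left(H \right)} = H 3 = 3 H$)
$l{\left(C,q \right)} = 2 q \left(12 + C\right)$ ($l{\left(C,q \right)} = \left(C + 12\right) \left(q + q\right) = \left(12 + C\right) 2 q = 2 q \left(12 + C\right)$)
$116 + l{\left(Z{\left(-4 \right)},K \right)} 145 = 116 + 2 \left(-22\right) \left(12 + 3 \left(-4\right)\right) 145 = 116 + 2 \left(-22\right) \left(12 - 12\right) 145 = 116 + 2 \left(-22\right) 0 \cdot 145 = 116 + 0 \cdot 145 = 116 + 0 = 116$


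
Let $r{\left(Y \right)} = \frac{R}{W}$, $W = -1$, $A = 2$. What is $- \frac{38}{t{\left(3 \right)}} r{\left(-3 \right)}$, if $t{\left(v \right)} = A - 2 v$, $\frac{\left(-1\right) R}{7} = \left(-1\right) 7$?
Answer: $- \frac{931}{2} \approx -465.5$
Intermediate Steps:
$R = 49$ ($R = - 7 \left(\left(-1\right) 7\right) = \left(-7\right) \left(-7\right) = 49$)
$t{\left(v \right)} = 2 - 2 v$
$r{\left(Y \right)} = -49$ ($r{\left(Y \right)} = \frac{49}{-1} = 49 \left(-1\right) = -49$)
$- \frac{38}{t{\left(3 \right)}} r{\left(-3 \right)} = - \frac{38}{2 - 6} \left(-49\right) = - \frac{38}{-4} \left(-49\right) = \left(-38\right) \left(- \frac{1}{4}\right) \left(-49\right) = \frac{19}{2} \left(-49\right) = - \frac{931}{2}$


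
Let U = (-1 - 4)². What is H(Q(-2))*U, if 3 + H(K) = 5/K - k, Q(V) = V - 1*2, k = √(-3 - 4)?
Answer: -425/4 - 25*I*√7 ≈ -106.25 - 66.144*I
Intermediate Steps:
k = I*√7 (k = √(-7) = I*√7 ≈ 2.6458*I)
Q(V) = -2 + V (Q(V) = V - 2 = -2 + V)
H(K) = -3 + 5/K - I*√7 (H(K) = -3 + (5/K - I*√7) = -3 + 5/K - I*√7)
U = 25 (U = (-5)² = 25)
H(Q(-2))*U = (-3 + 5/(-2 - 2) - I*√7)*25 = (-3 + 5/(-4) - I*√7)*25 = (-3 + 5*(-¼) - I*√7)*25 = (-3 - 5/4 - I*√7)*25 = (-17/4 - I*√7)*25 = -425/4 - 25*I*√7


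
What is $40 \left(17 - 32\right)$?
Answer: $-600$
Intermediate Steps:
$40 \left(17 - 32\right) = 40 \left(-15\right) = -600$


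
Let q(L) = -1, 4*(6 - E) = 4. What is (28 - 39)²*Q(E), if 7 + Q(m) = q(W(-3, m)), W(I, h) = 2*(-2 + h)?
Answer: -968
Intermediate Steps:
W(I, h) = -4 + 2*h
E = 5 (E = 6 - ¼*4 = 6 - 1 = 5)
Q(m) = -8 (Q(m) = -7 - 1 = -8)
(28 - 39)²*Q(E) = (28 - 39)²*(-8) = (-11)²*(-8) = 121*(-8) = -968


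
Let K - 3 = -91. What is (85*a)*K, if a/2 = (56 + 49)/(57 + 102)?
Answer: -523600/53 ≈ -9879.3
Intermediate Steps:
K = -88 (K = 3 - 91 = -88)
a = 70/53 (a = 2*((56 + 49)/(57 + 102)) = 2*(105/159) = 2*(105*(1/159)) = 2*(35/53) = 70/53 ≈ 1.3208)
(85*a)*K = (85*(70/53))*(-88) = (5950/53)*(-88) = -523600/53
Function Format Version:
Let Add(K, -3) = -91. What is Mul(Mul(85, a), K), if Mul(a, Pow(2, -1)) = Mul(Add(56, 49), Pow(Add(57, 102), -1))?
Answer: Rational(-523600, 53) ≈ -9879.3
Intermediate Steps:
K = -88 (K = Add(3, -91) = -88)
a = Rational(70, 53) (a = Mul(2, Mul(Add(56, 49), Pow(Add(57, 102), -1))) = Mul(2, Mul(105, Pow(159, -1))) = Mul(2, Mul(105, Rational(1, 159))) = Mul(2, Rational(35, 53)) = Rational(70, 53) ≈ 1.3208)
Mul(Mul(85, a), K) = Mul(Mul(85, Rational(70, 53)), -88) = Mul(Rational(5950, 53), -88) = Rational(-523600, 53)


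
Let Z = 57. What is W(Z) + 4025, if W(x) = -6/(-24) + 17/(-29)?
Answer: 466861/116 ≈ 4024.7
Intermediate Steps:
W(x) = -39/116 (W(x) = -6*(-1/24) + 17*(-1/29) = ¼ - 17/29 = -39/116)
W(Z) + 4025 = -39/116 + 4025 = 466861/116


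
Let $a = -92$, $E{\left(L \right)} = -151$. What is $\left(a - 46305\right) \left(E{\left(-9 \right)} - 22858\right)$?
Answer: $1067548573$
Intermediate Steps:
$\left(a - 46305\right) \left(E{\left(-9 \right)} - 22858\right) = \left(-92 - 46305\right) \left(-151 - 22858\right) = \left(-46397\right) \left(-23009\right) = 1067548573$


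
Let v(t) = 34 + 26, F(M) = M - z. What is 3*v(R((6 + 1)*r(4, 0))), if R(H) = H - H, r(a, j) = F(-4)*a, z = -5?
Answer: 180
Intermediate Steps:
F(M) = 5 + M (F(M) = M - 1*(-5) = M + 5 = 5 + M)
r(a, j) = a (r(a, j) = (5 - 4)*a = 1*a = a)
R(H) = 0
v(t) = 60
3*v(R((6 + 1)*r(4, 0))) = 3*60 = 180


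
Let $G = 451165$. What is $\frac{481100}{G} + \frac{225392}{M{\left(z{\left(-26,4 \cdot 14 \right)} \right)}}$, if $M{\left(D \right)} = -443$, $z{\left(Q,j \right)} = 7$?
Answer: $- \frac{20295170876}{39973219} \approx -507.72$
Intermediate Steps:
$\frac{481100}{G} + \frac{225392}{M{\left(z{\left(-26,4 \cdot 14 \right)} \right)}} = \frac{481100}{451165} + \frac{225392}{-443} = 481100 \cdot \frac{1}{451165} + 225392 \left(- \frac{1}{443}\right) = \frac{96220}{90233} - \frac{225392}{443} = - \frac{20295170876}{39973219}$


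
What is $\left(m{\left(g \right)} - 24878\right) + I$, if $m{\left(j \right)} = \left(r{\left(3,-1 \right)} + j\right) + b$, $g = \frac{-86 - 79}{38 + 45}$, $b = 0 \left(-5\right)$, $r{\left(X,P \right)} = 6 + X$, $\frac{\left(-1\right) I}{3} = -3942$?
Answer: $- \frac{1082734}{83} \approx -13045.0$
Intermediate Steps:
$I = 11826$ ($I = \left(-3\right) \left(-3942\right) = 11826$)
$b = 0$
$g = - \frac{165}{83} \approx -1.988$
$m{\left(j \right)} = 9 + j$ ($m{\left(j \right)} = \left(\left(6 + 3\right) + j\right) + 0 = \left(9 + j\right) + 0 = 9 + j$)
$\left(m{\left(g \right)} - 24878\right) + I = \left(\left(9 - \frac{165}{83}\right) - 24878\right) + 11826 = \left(\frac{582}{83} - 24878\right) + 11826 = - \frac{2064292}{83} + 11826 = - \frac{1082734}{83}$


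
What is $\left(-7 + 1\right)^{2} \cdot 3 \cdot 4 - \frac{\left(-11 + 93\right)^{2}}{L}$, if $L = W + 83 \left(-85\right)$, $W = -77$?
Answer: $\frac{771937}{1783} \approx 432.94$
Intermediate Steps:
$L = -7132$ ($L = -77 + 83 \left(-85\right) = -77 - 7055 = -7132$)
$\left(-7 + 1\right)^{2} \cdot 3 \cdot 4 - \frac{\left(-11 + 93\right)^{2}}{L} = \left(-7 + 1\right)^{2} \cdot 3 \cdot 4 - \frac{\left(-11 + 93\right)^{2}}{-7132} = \left(-6\right)^{2} \cdot 12 - 82^{2} \left(- \frac{1}{7132}\right) = 36 \cdot 12 - 6724 \left(- \frac{1}{7132}\right) = 432 - - \frac{1681}{1783} = 432 + \frac{1681}{1783} = \frac{771937}{1783}$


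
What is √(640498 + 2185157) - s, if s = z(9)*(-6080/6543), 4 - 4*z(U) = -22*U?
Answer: 307040/6543 + √2825655 ≈ 1727.9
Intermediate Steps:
z(U) = 1 + 11*U/2 (z(U) = 1 - (-11)*U/2 = 1 + 11*U/2)
s = -307040/6543 (s = (1 + (11/2)*9)*(-6080/6543) = (1 + 99/2)*(-6080*1/6543) = (101/2)*(-6080/6543) = -307040/6543 ≈ -46.927)
√(640498 + 2185157) - s = √(640498 + 2185157) - 1*(-307040/6543) = √2825655 + 307040/6543 = 307040/6543 + √2825655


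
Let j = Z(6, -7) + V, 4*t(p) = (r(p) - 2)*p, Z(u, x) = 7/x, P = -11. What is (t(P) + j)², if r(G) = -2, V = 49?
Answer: 3481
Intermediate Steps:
t(p) = -p (t(p) = ((-2 - 2)*p)/4 = (-4*p)/4 = -p)
j = 48 (j = 7/(-7) + 49 = 7*(-⅐) + 49 = -1 + 49 = 48)
(t(P) + j)² = (-1*(-11) + 48)² = (11 + 48)² = 59² = 3481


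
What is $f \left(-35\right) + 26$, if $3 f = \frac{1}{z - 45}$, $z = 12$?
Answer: $\frac{2609}{99} \approx 26.354$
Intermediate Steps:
$f = - \frac{1}{99}$ ($f = \frac{1}{3 \left(12 - 45\right)} = \frac{1}{3 \left(-33\right)} = \frac{1}{3} \left(- \frac{1}{33}\right) = - \frac{1}{99} \approx -0.010101$)
$f \left(-35\right) + 26 = \left(- \frac{1}{99}\right) \left(-35\right) + 26 = \frac{35}{99} + 26 = \frac{2609}{99}$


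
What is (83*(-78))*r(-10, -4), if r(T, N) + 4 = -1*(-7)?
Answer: -19422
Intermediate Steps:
r(T, N) = 3 (r(T, N) = -4 - 1*(-7) = -4 + 7 = 3)
(83*(-78))*r(-10, -4) = (83*(-78))*3 = -6474*3 = -19422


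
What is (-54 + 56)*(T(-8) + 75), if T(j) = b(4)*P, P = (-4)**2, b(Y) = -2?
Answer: 86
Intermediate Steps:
P = 16
T(j) = -32 (T(j) = -2*16 = -32)
(-54 + 56)*(T(-8) + 75) = (-54 + 56)*(-32 + 75) = 2*43 = 86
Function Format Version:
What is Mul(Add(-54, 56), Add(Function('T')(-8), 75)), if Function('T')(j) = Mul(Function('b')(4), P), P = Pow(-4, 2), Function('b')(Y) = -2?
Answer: 86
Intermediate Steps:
P = 16
Function('T')(j) = -32 (Function('T')(j) = Mul(-2, 16) = -32)
Mul(Add(-54, 56), Add(Function('T')(-8), 75)) = Mul(Add(-54, 56), Add(-32, 75)) = Mul(2, 43) = 86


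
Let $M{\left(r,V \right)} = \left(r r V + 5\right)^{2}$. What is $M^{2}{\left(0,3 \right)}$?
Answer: $625$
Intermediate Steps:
$M{\left(r,V \right)} = \left(5 + V r^{2}\right)^{2}$ ($M{\left(r,V \right)} = \left(r^{2} V + 5\right)^{2} = \left(V r^{2} + 5\right)^{2} = \left(5 + V r^{2}\right)^{2}$)
$M^{2}{\left(0,3 \right)} = \left(\left(5 + 3 \cdot 0^{2}\right)^{2}\right)^{2} = \left(\left(5 + 3 \cdot 0\right)^{2}\right)^{2} = \left(\left(5 + 0\right)^{2}\right)^{2} = \left(5^{2}\right)^{2} = 25^{2} = 625$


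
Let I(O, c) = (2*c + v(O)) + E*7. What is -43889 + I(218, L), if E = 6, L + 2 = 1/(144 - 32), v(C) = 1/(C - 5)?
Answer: -523054459/11928 ≈ -43851.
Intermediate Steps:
v(C) = 1/(-5 + C)
L = -223/112 (L = -2 + 1/(144 - 32) = -2 + 1/112 = -223/112 ≈ -1.9911)
I(O, c) = 42 + 1/(-5 + O) + 2*c (I(O, c) = (2*c + 1/(-5 + O)) + 6*7 = (1/(-5 + O) + 2*c) + 42 = 42 + 1/(-5 + O) + 2*c)
-43889 + I(218, L) = -43889 + (1 + 2*(-5 + 218)*(21 - 223/112))/(-5 + 218) = -43889 + (1 + 2*213*(2129/112))/213 = -43889 + (1 + 453477/56)/213 = -43889 + (1/213)*(453533/56) = -43889 + 453533/11928 = -523054459/11928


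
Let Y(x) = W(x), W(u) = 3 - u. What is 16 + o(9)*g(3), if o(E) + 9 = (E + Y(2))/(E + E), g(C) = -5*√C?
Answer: 16 + 380*√3/9 ≈ 89.131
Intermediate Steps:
Y(x) = 3 - x
o(E) = -9 + (1 + E)/(2*E) (o(E) = -9 + (E + (3 - 1*2))/(E + E) = -9 + (E + (3 - 2))/((2*E)) = -9 + (E + 1)*(1/(2*E)) = -9 + (1 + E)*(1/(2*E)) = -9 + (1 + E)/(2*E))
16 + o(9)*g(3) = 16 + ((½)*(1 - 17*9)/9)*(-5*√3) = 16 + ((½)*(⅑)*(1 - 153))*(-5*√3) = 16 + ((½)*(⅑)*(-152))*(-5*√3) = 16 - (-380)*√3/9 = 16 + 380*√3/9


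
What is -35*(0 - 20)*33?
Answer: 23100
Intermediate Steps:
-35*(0 - 20)*33 = -35*(-20)*33 = 700*33 = 23100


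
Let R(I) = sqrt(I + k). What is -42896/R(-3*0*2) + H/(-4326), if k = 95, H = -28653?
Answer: 9551/1442 - 42896*sqrt(95)/95 ≈ -4394.4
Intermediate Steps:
R(I) = sqrt(95 + I) (R(I) = sqrt(I + 95) = sqrt(95 + I))
-42896/R(-3*0*2) + H/(-4326) = -42896/sqrt(95 - 3*0*2) - 28653/(-4326) = -42896/sqrt(95 + 0*2) - 28653*(-1/4326) = -42896/sqrt(95 + 0) + 9551/1442 = -42896*sqrt(95)/95 + 9551/1442 = 9551/1442 - 42896*sqrt(95)/95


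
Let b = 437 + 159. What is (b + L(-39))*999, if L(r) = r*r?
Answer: 2114883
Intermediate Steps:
b = 596
L(r) = r²
(b + L(-39))*999 = (596 + (-39)²)*999 = (596 + 1521)*999 = 2117*999 = 2114883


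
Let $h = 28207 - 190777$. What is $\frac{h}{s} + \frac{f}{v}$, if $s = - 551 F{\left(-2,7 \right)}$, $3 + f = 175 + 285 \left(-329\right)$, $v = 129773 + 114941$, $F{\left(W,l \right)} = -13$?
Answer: $- \frac{40453561639}{1752886382} \approx -23.078$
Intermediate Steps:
$v = 244714$
$h = -162570$ ($h = 28207 - 190777 = -162570$)
$f = -93593$ ($f = -3 + \left(175 + 285 \left(-329\right)\right) = -3 + \left(175 - 93765\right) = -3 - 93590 = -93593$)
$s = 7163$ ($s = \left(-551\right) \left(-13\right) = 7163$)
$\frac{h}{s} + \frac{f}{v} = - \frac{162570}{7163} - \frac{93593}{244714} = - \frac{40453561639}{1752886382}$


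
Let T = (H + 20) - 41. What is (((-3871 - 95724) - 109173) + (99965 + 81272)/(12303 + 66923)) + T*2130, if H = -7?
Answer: -3037815853/11318 ≈ -2.6841e+5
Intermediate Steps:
T = -28 (T = (-7 + 20) - 41 = 13 - 41 = -28)
(((-3871 - 95724) - 109173) + (99965 + 81272)/(12303 + 66923)) + T*2130 = (((-3871 - 95724) - 109173) + (99965 + 81272)/(12303 + 66923)) - 28*2130 = ((-99595 - 109173) + 181237/79226) - 59640 = (-208768 + 181237*(1/79226)) - 59640 = (-208768 + 25891/11318) - 59640 = -2362810333/11318 - 59640 = -3037815853/11318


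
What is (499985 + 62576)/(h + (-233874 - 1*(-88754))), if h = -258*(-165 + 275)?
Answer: -562561/173500 ≈ -3.2424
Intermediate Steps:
h = -28380 (h = -258*110 = -28380)
(499985 + 62576)/(h + (-233874 - 1*(-88754))) = (499985 + 62576)/(-28380 + (-233874 - 1*(-88754))) = 562561/(-28380 + (-233874 + 88754)) = 562561/(-28380 - 145120) = 562561/(-173500) = 562561*(-1/173500) = -562561/173500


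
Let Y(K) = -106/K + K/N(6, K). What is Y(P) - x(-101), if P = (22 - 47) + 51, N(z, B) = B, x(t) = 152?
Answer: -2016/13 ≈ -155.08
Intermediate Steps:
P = 26 (P = -25 + 51 = 26)
Y(K) = 1 - 106/K (Y(K) = -106/K + K/K = -106/K + 1 = 1 - 106/K)
Y(P) - x(-101) = (-106 + 26)/26 - 1*152 = (1/26)*(-80) - 152 = -40/13 - 152 = -2016/13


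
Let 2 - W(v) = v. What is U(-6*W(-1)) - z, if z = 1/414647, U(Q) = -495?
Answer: -205250266/414647 ≈ -495.00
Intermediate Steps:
W(v) = 2 - v
z = 1/414647 ≈ 2.4117e-6
U(-6*W(-1)) - z = -495 - 1*1/414647 = -495 - 1/414647 = -205250266/414647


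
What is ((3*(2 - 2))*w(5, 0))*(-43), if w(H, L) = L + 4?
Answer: 0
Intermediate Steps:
w(H, L) = 4 + L
((3*(2 - 2))*w(5, 0))*(-43) = ((3*(2 - 2))*(4 + 0))*(-43) = ((3*0)*4)*(-43) = (0*4)*(-43) = 0*(-43) = 0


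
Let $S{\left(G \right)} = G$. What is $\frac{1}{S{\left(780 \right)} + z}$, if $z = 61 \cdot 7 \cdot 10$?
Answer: $\frac{1}{5050} \approx 0.00019802$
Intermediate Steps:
$z = 4270$ ($z = 427 \cdot 10 = 4270$)
$\frac{1}{S{\left(780 \right)} + z} = \frac{1}{780 + 4270} = \frac{1}{5050}$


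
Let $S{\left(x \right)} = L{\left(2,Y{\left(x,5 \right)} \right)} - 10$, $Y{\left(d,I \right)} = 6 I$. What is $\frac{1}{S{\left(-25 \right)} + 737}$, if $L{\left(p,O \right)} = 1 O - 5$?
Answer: $\frac{1}{752} \approx 0.0013298$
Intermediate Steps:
$L{\left(p,O \right)} = -5 + O$ ($L{\left(p,O \right)} = O - 5 = -5 + O$)
$S{\left(x \right)} = 15$ ($S{\left(x \right)} = \left(-5 + 6 \cdot 5\right) - 10 = \left(-5 + 30\right) - 10 = 25 - 10 = 15$)
$\frac{1}{S{\left(-25 \right)} + 737} = \frac{1}{15 + 737} = \frac{1}{752}$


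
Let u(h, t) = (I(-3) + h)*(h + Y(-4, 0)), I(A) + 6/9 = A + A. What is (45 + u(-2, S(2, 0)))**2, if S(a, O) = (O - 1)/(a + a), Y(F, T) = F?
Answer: 9409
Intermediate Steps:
I(A) = -2/3 + 2*A (I(A) = -2/3 + (A + A) = -2/3 + 2*A)
S(a, O) = (-1 + O)/(2*a) (S(a, O) = (-1 + O)/((2*a)) = (-1 + O)*(1/(2*a)) = (-1 + O)/(2*a))
u(h, t) = (-4 + h)*(-20/3 + h) (u(h, t) = ((-2/3 + 2*(-3)) + h)*(h - 4) = ((-2/3 - 6) + h)*(-4 + h) = (-20/3 + h)*(-4 + h) = (-4 + h)*(-20/3 + h))
(45 + u(-2, S(2, 0)))**2 = (45 + (80/3 + (-2)**2 - 32/3*(-2)))**2 = (45 + (80/3 + 4 + 64/3))**2 = (45 + 52)**2 = 97**2 = 9409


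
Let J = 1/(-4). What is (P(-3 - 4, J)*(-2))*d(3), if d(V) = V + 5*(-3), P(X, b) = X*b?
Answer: 42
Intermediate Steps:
J = -¼ ≈ -0.25000
d(V) = -15 + V (d(V) = V - 15 = -15 + V)
(P(-3 - 4, J)*(-2))*d(3) = (((-3 - 4)*(-¼))*(-2))*(-15 + 3) = (-7*(-¼)*(-2))*(-12) = ((7/4)*(-2))*(-12) = -7/2*(-12) = 42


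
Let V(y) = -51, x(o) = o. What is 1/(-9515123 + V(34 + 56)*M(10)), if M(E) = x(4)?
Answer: -1/9515327 ≈ -1.0509e-7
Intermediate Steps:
M(E) = 4
1/(-9515123 + V(34 + 56)*M(10)) = 1/(-9515123 - 51*4) = 1/(-9515123 - 204) = 1/(-9515327) = -1/9515327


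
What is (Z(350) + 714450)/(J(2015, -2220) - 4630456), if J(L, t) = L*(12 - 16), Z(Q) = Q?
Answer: -178700/1159629 ≈ -0.15410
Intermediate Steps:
J(L, t) = -4*L (J(L, t) = L*(-4) = -4*L)
(Z(350) + 714450)/(J(2015, -2220) - 4630456) = (350 + 714450)/(-4*2015 - 4630456) = 714800/(-8060 - 4630456) = 714800/(-4638516) = 714800*(-1/4638516) = -178700/1159629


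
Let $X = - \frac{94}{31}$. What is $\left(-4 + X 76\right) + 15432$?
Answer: $\frac{471124}{31} \approx 15198.0$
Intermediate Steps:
$X = - \frac{94}{31}$ ($X = \left(-94\right) \frac{1}{31} = - \frac{94}{31} \approx -3.0323$)
$\left(-4 + X 76\right) + 15432 = \left(-4 - \frac{7144}{31}\right) + 15432 = - \frac{7268}{31} + 15432 = \frac{471124}{31}$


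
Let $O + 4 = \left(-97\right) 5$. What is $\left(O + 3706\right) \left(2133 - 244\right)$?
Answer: $6076913$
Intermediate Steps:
$O = -489$ ($O = -4 - 485 = -489$)
$\left(O + 3706\right) \left(2133 - 244\right) = \left(-489 + 3706\right) \left(2133 - 244\right) = 3217 \cdot 1889 = 6076913$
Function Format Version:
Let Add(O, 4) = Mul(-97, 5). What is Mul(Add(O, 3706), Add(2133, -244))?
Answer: 6076913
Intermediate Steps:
O = -489 (O = Add(-4, Mul(-97, 5)) = Add(-4, -485) = -489)
Mul(Add(O, 3706), Add(2133, -244)) = Mul(Add(-489, 3706), Add(2133, -244)) = Mul(3217, 1889) = 6076913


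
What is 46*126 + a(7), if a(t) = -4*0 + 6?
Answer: 5802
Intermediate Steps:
a(t) = 6 (a(t) = 0 + 6 = 6)
46*126 + a(7) = 46*126 + 6 = 5796 + 6 = 5802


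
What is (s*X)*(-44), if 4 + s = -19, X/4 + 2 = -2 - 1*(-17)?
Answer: 52624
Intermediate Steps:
X = 52 (X = -8 + 4*(-2 - 1*(-17)) = -8 + 4*(-2 + 17) = -8 + 4*15 = -8 + 60 = 52)
s = -23 (s = -4 - 19 = -23)
(s*X)*(-44) = -23*52*(-44) = -1196*(-44) = 52624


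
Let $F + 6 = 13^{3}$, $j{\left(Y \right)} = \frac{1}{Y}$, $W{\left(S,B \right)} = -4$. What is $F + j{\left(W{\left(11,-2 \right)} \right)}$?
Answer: $\frac{8763}{4} \approx 2190.8$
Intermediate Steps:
$F = 2191$ ($F = -6 + 13^{3} = -6 + 2197 = 2191$)
$F + j{\left(W{\left(11,-2 \right)} \right)} = 2191 + \frac{1}{-4} = 2191 - \frac{1}{4} = \frac{8763}{4}$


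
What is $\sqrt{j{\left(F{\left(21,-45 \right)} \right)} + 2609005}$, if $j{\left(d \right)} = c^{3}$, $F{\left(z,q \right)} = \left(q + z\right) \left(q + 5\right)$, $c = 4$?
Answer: $\sqrt{2609069} \approx 1615.3$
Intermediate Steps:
$F{\left(z,q \right)} = \left(5 + q\right) \left(q + z\right)$ ($F{\left(z,q \right)} = \left(q + z\right) \left(5 + q\right) = \left(5 + q\right) \left(q + z\right)$)
$j{\left(d \right)} = 64$ ($j{\left(d \right)} = 4^{3} = 64$)
$\sqrt{j{\left(F{\left(21,-45 \right)} \right)} + 2609005} = \sqrt{64 + 2609005} = \sqrt{2609069}$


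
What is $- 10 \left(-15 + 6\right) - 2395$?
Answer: $-2305$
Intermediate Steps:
$- 10 \left(-15 + 6\right) - 2395 = \left(-10\right) \left(-9\right) - 2395 = 90 - 2395 = -2305$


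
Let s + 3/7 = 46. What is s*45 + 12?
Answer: 14439/7 ≈ 2062.7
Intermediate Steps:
s = 319/7 (s = -3/7 + 46 = 319/7 ≈ 45.571)
s*45 + 12 = (319/7)*45 + 12 = 14355/7 + 12 = 14439/7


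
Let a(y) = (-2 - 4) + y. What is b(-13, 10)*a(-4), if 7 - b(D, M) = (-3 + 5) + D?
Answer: -180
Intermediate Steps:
b(D, M) = 5 - D (b(D, M) = 7 - ((-3 + 5) + D) = 7 - (2 + D) = 7 + (-2 - D) = 5 - D)
a(y) = -6 + y
b(-13, 10)*a(-4) = (5 - 1*(-13))*(-6 - 4) = (5 + 13)*(-10) = 18*(-10) = -180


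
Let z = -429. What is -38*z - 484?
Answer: 15818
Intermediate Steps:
-38*z - 484 = -38*(-429) - 484 = 16302 - 484 = 15818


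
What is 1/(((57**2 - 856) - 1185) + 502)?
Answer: 1/1710 ≈ 0.00058480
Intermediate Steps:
1/(((57**2 - 856) - 1185) + 502) = 1/(((3249 - 856) - 1185) + 502) = 1/((2393 - 1185) + 502) = 1/(1208 + 502) = 1/1710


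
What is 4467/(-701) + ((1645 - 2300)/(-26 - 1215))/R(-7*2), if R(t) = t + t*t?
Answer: -1008466399/158329262 ≈ -6.3694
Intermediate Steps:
R(t) = t + t²
4467/(-701) + ((1645 - 2300)/(-26 - 1215))/R(-7*2) = 4467/(-701) + ((1645 - 2300)/(-26 - 1215))/(((-7*2)*(1 - 7*2))) = 4467*(-1/701) + (-655/(-1241))/((-14*(1 - 14))) = -4467/701 + (-655*(-1/1241))/((-14*(-13))) = -4467/701 + (655/1241)/182 = -4467/701 + (655/1241)*(1/182) = -4467/701 + 655/225862 = -1008466399/158329262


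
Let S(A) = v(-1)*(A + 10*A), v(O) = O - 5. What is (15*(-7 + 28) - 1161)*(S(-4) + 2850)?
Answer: -2634444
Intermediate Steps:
v(O) = -5 + O
S(A) = -66*A (S(A) = (-5 - 1)*(A + 10*A) = -66*A)
(15*(-7 + 28) - 1161)*(S(-4) + 2850) = (15*(-7 + 28) - 1161)*(-66*(-4) + 2850) = (15*21 - 1161)*(264 + 2850) = (315 - 1161)*3114 = -846*3114 = -2634444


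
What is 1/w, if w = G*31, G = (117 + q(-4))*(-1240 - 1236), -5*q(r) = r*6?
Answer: -5/46744404 ≈ -1.0696e-7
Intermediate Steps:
q(r) = -6*r/5 (q(r) = -r*6/5 = -6*r/5)
G = -1507884/5 (G = (117 - 6/5*(-4))*(-1240 - 1236) = (117 + 24/5)*(-2476) = (609/5)*(-2476) = -1507884/5 ≈ -3.0158e+5)
w = -46744404/5 (w = -1507884/5*31 = -46744404/5 ≈ -9.3489e+6)
1/w = 1/(-46744404/5) = -5/46744404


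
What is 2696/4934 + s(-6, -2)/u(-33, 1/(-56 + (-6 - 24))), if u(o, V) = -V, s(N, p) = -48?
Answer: -10182428/2467 ≈ -4127.5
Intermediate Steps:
2696/4934 + s(-6, -2)/u(-33, 1/(-56 + (-6 - 24))) = 2696/4934 - 48/((-1/(-56 + (-6 - 24)))) = 2696*(1/4934) - 48/((-1/(-56 - 30))) = 1348/2467 - 48/((-1/(-86))) = 1348/2467 - 48/((-1*(-1/86))) = 1348/2467 - 48/1/86 = 1348/2467 - 48*86 = 1348/2467 - 4128 = -10182428/2467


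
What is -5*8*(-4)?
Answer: 160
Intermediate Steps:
-5*8*(-4) = -40*(-4) = 160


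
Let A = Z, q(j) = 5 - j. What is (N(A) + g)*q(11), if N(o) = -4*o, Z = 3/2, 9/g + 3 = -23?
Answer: 495/13 ≈ 38.077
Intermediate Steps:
g = -9/26 (g = 9/(-3 - 23) = 9/(-26) = 9*(-1/26) = -9/26 ≈ -0.34615)
Z = 3/2 (Z = 3*(½) = 3/2 ≈ 1.5000)
A = 3/2 ≈ 1.5000
(N(A) + g)*q(11) = (-4*3/2 - 9/26)*(5 - 1*11) = (-6 - 9/26)*(5 - 11) = -165/26*(-6) = 495/13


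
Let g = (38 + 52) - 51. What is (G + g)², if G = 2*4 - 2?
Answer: 2025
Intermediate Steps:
G = 6 (G = 8 - 2 = 6)
g = 39 (g = 90 - 51 = 39)
(G + g)² = (6 + 39)² = 45² = 2025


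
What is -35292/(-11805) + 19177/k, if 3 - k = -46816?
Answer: 626240211/184232765 ≈ 3.3992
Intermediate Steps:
k = 46819 (k = 3 - 1*(-46816) = 3 + 46816 = 46819)
-35292/(-11805) + 19177/k = -35292/(-11805) + 19177/46819 = -35292*(-1/11805) + 19177*(1/46819) = 11764/3935 + 19177/46819 = 626240211/184232765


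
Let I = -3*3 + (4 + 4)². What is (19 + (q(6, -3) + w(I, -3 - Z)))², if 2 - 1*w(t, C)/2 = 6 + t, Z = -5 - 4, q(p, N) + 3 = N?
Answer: 11025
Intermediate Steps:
q(p, N) = -3 + N
Z = -9
I = 55 (I = -9 + 8² = -9 + 64 = 55)
w(t, C) = -8 - 2*t (w(t, C) = 4 - 2*(6 + t) = 4 + (-12 - 2*t) = -8 - 2*t)
(19 + (q(6, -3) + w(I, -3 - Z)))² = (19 + ((-3 - 3) + (-8 - 2*55)))² = (19 + (-6 + (-8 - 110)))² = (19 + (-6 - 118))² = (19 - 124)² = (-105)² = 11025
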